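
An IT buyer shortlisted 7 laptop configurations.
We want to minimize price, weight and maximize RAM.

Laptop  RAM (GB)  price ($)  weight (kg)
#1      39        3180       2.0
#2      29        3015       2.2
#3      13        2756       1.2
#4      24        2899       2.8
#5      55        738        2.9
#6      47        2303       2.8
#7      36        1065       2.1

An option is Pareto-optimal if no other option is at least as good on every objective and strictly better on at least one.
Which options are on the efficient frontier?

#1: not dominated.
#2: dominated by #7 (RAM 36≥29, price 1065≤3015, weight 2.1≤2.2).
#3: not dominated (best weight).
#4: dominated by #6 (RAM 47≥24, price 2303≤2899, weight 2.8≤2.8).
#5: not dominated (best RAM).
#6: not dominated.
#7: not dominated.

#1, #3, #5, #6, #7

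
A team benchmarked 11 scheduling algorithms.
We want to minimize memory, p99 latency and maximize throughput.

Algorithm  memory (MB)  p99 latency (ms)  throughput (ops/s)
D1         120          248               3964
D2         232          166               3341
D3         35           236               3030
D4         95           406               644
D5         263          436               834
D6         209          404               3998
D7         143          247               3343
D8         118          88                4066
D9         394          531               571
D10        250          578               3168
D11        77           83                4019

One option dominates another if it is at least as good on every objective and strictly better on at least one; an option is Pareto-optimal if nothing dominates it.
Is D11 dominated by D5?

D5 vs D11: D5 is worse on memory (263 vs 77), so it does not dominate D11.

No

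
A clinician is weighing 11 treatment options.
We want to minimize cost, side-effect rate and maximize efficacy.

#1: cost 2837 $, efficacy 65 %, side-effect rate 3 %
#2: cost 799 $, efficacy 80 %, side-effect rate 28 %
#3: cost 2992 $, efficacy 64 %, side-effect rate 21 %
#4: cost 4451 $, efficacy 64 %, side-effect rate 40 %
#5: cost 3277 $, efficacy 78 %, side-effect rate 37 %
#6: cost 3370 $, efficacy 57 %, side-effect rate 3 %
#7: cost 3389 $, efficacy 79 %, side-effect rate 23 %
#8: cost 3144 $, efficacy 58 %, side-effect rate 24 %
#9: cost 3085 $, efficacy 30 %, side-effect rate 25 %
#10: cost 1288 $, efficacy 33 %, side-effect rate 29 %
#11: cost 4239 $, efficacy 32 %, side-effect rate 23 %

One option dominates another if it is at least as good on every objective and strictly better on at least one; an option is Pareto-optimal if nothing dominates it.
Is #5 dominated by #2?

#2 vs #5: cost 799≤3277, efficacy 80≥78, side-effect rate 28≤37 — #2 is at least as good on every objective with at least one strict improvement.

Yes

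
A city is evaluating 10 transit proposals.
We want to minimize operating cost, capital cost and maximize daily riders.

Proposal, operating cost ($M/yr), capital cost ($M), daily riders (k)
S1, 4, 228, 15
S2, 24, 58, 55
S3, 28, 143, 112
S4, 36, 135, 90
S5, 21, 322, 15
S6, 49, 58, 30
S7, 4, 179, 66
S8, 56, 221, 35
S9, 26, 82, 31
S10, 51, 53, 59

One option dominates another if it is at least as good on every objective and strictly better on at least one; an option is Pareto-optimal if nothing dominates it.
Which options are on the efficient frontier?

S2, S3, S4, S7, S10

S1: dominated by S7 (operating cost 4≤4, capital cost 179≤228, daily riders 66≥15).
S2: not dominated.
S3: not dominated (best daily riders).
S4: not dominated.
S5: dominated by S1 (operating cost 4≤21, capital cost 228≤322, daily riders 15≥15).
S6: dominated by S2 (operating cost 24≤49, capital cost 58≤58, daily riders 55≥30).
S7: not dominated.
S8: dominated by S2 (operating cost 24≤56, capital cost 58≤221, daily riders 55≥35).
S9: dominated by S2 (operating cost 24≤26, capital cost 58≤82, daily riders 55≥31).
S10: not dominated (best capital cost).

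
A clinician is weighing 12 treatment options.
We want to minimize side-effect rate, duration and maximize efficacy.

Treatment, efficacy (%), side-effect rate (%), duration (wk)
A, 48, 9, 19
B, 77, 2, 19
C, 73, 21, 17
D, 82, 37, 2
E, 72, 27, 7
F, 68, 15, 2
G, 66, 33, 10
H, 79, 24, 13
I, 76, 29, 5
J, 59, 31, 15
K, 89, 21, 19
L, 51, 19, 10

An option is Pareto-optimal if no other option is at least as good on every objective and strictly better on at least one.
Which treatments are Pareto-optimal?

B, C, D, E, F, H, I, K

A: dominated by B (efficacy 77≥48, side-effect rate 2≤9, duration 19≤19).
B: not dominated (best side-effect rate).
C: not dominated.
D: not dominated.
E: not dominated.
F: not dominated.
G: dominated by E (efficacy 72≥66, side-effect rate 27≤33, duration 7≤10).
H: not dominated.
I: not dominated.
J: dominated by E (efficacy 72≥59, side-effect rate 27≤31, duration 7≤15).
K: not dominated (best efficacy).
L: dominated by F (efficacy 68≥51, side-effect rate 15≤19, duration 2≤10).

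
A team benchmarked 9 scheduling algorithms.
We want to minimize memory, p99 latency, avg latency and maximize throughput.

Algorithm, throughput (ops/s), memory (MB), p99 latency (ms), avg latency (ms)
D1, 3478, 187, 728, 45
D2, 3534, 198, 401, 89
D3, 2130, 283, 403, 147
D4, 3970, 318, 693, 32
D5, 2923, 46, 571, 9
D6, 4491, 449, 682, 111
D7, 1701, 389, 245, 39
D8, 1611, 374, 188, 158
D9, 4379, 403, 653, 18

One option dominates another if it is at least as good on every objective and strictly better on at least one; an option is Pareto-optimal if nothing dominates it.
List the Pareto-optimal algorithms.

D1, D2, D4, D5, D6, D7, D8, D9

D1: not dominated.
D2: not dominated.
D3: dominated by D2 (throughput 3534≥2130, memory 198≤283, p99 latency 401≤403, avg latency 89≤147).
D4: not dominated.
D5: not dominated (best memory).
D6: not dominated (best throughput).
D7: not dominated.
D8: not dominated (best p99 latency).
D9: not dominated.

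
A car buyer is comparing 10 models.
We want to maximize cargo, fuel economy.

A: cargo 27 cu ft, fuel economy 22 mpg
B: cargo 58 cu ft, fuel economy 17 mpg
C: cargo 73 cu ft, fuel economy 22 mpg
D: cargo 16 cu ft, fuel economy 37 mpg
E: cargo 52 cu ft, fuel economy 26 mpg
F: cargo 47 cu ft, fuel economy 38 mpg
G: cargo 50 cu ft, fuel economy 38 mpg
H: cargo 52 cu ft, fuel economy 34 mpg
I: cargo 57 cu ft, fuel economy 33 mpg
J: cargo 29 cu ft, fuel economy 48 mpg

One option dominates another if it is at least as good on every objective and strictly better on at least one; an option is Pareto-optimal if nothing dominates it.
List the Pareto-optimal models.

C, G, H, I, J

A: dominated by C (cargo 73≥27, fuel economy 22≥22).
B: dominated by C (cargo 73≥58, fuel economy 22≥17).
C: not dominated (best cargo).
D: dominated by F (cargo 47≥16, fuel economy 38≥37).
E: dominated by H (cargo 52≥52, fuel economy 34≥26).
F: dominated by G (cargo 50≥47, fuel economy 38≥38).
G: not dominated.
H: not dominated.
I: not dominated.
J: not dominated (best fuel economy).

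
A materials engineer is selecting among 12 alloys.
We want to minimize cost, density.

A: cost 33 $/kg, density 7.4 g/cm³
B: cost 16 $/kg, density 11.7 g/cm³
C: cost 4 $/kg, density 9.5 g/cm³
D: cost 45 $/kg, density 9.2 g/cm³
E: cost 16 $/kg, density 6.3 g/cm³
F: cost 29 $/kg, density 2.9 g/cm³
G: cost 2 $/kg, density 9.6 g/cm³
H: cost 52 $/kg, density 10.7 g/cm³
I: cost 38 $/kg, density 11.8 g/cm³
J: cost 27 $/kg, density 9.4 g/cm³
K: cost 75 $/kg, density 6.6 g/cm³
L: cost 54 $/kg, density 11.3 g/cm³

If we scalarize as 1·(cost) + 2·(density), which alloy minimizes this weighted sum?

G

A: 1·33 + 2·7.4 = 47.8
B: 1·16 + 2·11.7 = 39.4
C: 1·4 + 2·9.5 = 23.0
D: 1·45 + 2·9.2 = 63.4
E: 1·16 + 2·6.3 = 28.6
F: 1·29 + 2·2.9 = 34.8
G: 1·2 + 2·9.6 = 21.2
H: 1·52 + 2·10.7 = 73.4
I: 1·38 + 2·11.8 = 61.6
J: 1·27 + 2·9.4 = 45.8
K: 1·75 + 2·6.6 = 88.2
L: 1·54 + 2·11.3 = 76.6
Lowest: G at 21.2.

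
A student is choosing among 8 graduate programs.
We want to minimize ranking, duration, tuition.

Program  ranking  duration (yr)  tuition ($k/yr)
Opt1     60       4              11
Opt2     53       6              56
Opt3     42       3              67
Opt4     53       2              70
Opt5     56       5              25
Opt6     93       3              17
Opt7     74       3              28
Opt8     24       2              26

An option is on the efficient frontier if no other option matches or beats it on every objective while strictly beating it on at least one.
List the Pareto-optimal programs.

Opt1, Opt5, Opt6, Opt8

Opt1: not dominated (best tuition).
Opt2: dominated by Opt8 (ranking 24≤53, duration 2≤6, tuition 26≤56).
Opt3: dominated by Opt8 (ranking 24≤42, duration 2≤3, tuition 26≤67).
Opt4: dominated by Opt8 (ranking 24≤53, duration 2≤2, tuition 26≤70).
Opt5: not dominated.
Opt6: not dominated.
Opt7: dominated by Opt8 (ranking 24≤74, duration 2≤3, tuition 26≤28).
Opt8: not dominated (best ranking).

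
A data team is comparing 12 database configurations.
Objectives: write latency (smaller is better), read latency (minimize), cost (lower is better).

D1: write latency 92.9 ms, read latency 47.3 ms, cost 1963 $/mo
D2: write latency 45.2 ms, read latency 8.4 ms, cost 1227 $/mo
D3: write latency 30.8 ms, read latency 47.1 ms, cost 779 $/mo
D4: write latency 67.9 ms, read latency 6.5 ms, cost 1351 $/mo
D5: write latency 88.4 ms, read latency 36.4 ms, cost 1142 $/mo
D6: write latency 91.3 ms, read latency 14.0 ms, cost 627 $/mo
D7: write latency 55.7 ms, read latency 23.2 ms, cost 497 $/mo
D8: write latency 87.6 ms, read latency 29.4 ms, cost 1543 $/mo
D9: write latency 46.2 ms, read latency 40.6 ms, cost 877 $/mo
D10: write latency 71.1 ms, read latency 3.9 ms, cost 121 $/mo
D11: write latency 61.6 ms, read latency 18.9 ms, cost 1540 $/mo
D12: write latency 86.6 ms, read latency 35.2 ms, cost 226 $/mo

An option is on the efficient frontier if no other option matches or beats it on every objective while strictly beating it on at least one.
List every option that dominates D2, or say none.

none

D1: worse on write latency (92.9 vs 45.2).
D3: worse on read latency (47.1 vs 8.4).
D4: worse on write latency (67.9 vs 45.2).
D5: worse on write latency (88.4 vs 45.2).
D6: worse on write latency (91.3 vs 45.2).
D7: worse on write latency (55.7 vs 45.2).
D8: worse on write latency (87.6 vs 45.2).
D9: worse on write latency (46.2 vs 45.2).
D10: worse on write latency (71.1 vs 45.2).
D11: worse on write latency (61.6 vs 45.2).
D12: worse on write latency (86.6 vs 45.2).
No option dominates D2.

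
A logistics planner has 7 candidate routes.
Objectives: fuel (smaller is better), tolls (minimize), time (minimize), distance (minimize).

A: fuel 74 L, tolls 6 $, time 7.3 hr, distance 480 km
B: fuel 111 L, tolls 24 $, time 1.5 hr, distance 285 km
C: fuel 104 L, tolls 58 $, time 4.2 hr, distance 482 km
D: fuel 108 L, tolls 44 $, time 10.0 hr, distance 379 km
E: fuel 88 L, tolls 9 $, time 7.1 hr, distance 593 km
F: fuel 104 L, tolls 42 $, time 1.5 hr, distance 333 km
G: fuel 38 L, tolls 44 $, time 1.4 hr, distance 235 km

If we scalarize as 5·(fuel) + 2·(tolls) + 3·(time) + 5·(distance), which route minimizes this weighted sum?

A: 5·74 + 2·6 + 3·7.3 + 5·480 = 2803.9
B: 5·111 + 2·24 + 3·1.5 + 5·285 = 2032.5
C: 5·104 + 2·58 + 3·4.2 + 5·482 = 3058.6
D: 5·108 + 2·44 + 3·10.0 + 5·379 = 2553.0
E: 5·88 + 2·9 + 3·7.1 + 5·593 = 3444.3
F: 5·104 + 2·42 + 3·1.5 + 5·333 = 2273.5
G: 5·38 + 2·44 + 3·1.4 + 5·235 = 1457.2
Lowest: G at 1457.2.

G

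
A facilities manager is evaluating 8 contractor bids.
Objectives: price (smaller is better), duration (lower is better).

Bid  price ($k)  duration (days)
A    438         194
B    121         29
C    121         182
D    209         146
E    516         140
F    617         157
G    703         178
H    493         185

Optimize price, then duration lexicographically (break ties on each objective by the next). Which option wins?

First minimize price: best is 121, kept {B, C}.
Then minimize duration: best is 29, kept {B}.

B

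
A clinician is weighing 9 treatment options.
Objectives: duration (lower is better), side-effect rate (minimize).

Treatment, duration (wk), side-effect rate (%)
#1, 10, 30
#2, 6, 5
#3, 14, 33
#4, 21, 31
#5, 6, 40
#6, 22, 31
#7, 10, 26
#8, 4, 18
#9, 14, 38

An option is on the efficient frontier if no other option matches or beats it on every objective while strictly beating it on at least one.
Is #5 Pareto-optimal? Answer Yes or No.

#2 vs #5: duration 6≤6, side-effect rate 5≤40 — #2 is at least as good on every objective and strictly better on at least one, so #2 dominates #5.

No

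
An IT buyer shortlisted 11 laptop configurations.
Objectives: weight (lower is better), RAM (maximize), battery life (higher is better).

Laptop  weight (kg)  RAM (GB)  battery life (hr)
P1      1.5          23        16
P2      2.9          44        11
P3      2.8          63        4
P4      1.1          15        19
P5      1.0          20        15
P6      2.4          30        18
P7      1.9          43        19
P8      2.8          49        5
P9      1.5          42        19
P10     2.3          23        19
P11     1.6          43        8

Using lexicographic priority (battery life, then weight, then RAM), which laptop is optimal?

P4

First maximize battery life: best is 19, kept {P4, P7, P9, P10}.
Then minimize weight: best is 1.1, kept {P4}.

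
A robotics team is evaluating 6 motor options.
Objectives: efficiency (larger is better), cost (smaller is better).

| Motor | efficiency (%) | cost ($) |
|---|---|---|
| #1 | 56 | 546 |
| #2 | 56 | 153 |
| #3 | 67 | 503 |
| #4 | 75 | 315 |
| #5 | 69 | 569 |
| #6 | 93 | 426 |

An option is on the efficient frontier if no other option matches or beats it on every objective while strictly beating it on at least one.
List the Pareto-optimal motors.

#2, #4, #6

#1: dominated by #2 (efficiency 56≥56, cost 153≤546).
#2: not dominated (best cost).
#3: dominated by #4 (efficiency 75≥67, cost 315≤503).
#4: not dominated.
#5: dominated by #4 (efficiency 75≥69, cost 315≤569).
#6: not dominated (best efficiency).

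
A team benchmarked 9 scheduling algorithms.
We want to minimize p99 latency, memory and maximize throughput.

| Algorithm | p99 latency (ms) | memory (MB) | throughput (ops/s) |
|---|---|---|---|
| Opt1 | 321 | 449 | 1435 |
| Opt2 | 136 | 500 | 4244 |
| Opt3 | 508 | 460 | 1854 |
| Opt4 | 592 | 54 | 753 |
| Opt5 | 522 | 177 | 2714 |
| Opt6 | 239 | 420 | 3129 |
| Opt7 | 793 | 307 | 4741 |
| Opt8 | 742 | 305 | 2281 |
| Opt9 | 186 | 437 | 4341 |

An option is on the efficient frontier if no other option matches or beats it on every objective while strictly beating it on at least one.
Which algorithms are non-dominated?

Opt1: dominated by Opt6 (p99 latency 239≤321, memory 420≤449, throughput 3129≥1435).
Opt2: not dominated (best p99 latency).
Opt3: dominated by Opt6 (p99 latency 239≤508, memory 420≤460, throughput 3129≥1854).
Opt4: not dominated (best memory).
Opt5: not dominated.
Opt6: not dominated.
Opt7: not dominated (best throughput).
Opt8: dominated by Opt5 (p99 latency 522≤742, memory 177≤305, throughput 2714≥2281).
Opt9: not dominated.

Opt2, Opt4, Opt5, Opt6, Opt7, Opt9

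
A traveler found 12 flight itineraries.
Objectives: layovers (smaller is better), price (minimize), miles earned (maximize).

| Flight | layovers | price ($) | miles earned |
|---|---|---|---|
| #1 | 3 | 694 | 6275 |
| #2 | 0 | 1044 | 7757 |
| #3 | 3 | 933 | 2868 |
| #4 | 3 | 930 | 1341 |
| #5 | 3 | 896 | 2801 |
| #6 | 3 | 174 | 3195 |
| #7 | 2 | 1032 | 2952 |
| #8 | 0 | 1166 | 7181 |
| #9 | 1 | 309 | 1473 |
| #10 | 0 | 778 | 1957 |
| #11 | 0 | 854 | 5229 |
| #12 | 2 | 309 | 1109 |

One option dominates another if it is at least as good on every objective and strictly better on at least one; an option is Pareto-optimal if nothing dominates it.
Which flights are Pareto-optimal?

#1, #2, #6, #9, #10, #11

#1: not dominated.
#2: not dominated (best miles earned).
#3: dominated by #1 (layovers 3≤3, price 694≤933, miles earned 6275≥2868).
#4: dominated by #1 (layovers 3≤3, price 694≤930, miles earned 6275≥1341).
#5: dominated by #1 (layovers 3≤3, price 694≤896, miles earned 6275≥2801).
#6: not dominated (best price).
#7: dominated by #11 (layovers 0≤2, price 854≤1032, miles earned 5229≥2952).
#8: dominated by #2 (layovers 0≤0, price 1044≤1166, miles earned 7757≥7181).
#9: not dominated.
#10: not dominated.
#11: not dominated.
#12: dominated by #9 (layovers 1≤2, price 309≤309, miles earned 1473≥1109).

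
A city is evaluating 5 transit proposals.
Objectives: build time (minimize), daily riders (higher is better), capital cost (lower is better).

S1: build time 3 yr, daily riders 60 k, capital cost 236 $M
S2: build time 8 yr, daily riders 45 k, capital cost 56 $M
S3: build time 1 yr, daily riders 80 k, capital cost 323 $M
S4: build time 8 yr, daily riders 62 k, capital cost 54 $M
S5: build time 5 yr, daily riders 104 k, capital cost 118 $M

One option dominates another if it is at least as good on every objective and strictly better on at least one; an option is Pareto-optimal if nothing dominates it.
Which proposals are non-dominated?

S1, S3, S4, S5

S1: not dominated.
S2: dominated by S4 (build time 8≤8, daily riders 62≥45, capital cost 54≤56).
S3: not dominated (best build time).
S4: not dominated (best capital cost).
S5: not dominated (best daily riders).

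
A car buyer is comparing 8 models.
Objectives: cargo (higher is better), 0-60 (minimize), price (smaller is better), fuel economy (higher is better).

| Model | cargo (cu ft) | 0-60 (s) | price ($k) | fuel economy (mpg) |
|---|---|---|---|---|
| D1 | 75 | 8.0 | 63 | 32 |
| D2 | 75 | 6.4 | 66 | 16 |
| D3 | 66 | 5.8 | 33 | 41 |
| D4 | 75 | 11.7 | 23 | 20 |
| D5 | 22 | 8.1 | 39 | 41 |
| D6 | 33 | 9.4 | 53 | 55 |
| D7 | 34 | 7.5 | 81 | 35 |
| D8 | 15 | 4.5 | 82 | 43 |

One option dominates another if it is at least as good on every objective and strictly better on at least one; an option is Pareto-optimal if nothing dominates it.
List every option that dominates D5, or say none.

D3

D3: cargo 66≥22, 0-60 5.8≤8.1, price 33≤39, fuel economy 41≥41 — dominates D5.
Others (D1, D2, D4, D6, D7, D8) are each worse than D5 on at least one objective.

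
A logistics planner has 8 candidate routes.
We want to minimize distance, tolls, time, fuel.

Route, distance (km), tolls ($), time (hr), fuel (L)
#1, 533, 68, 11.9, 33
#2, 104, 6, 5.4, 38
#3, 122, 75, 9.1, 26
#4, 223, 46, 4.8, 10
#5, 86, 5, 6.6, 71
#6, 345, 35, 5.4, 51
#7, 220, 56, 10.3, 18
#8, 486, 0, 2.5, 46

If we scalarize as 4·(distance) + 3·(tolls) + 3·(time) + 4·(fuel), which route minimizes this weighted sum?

#2

#1: 4·533 + 3·68 + 3·11.9 + 4·33 = 2503.7
#2: 4·104 + 3·6 + 3·5.4 + 4·38 = 602.2
#3: 4·122 + 3·75 + 3·9.1 + 4·26 = 844.3
#4: 4·223 + 3·46 + 3·4.8 + 4·10 = 1084.4
#5: 4·86 + 3·5 + 3·6.6 + 4·71 = 662.8
#6: 4·345 + 3·35 + 3·5.4 + 4·51 = 1705.2
#7: 4·220 + 3·56 + 3·10.3 + 4·18 = 1150.9
#8: 4·486 + 3·0 + 3·2.5 + 4·46 = 2135.5
Lowest: #2 at 602.2.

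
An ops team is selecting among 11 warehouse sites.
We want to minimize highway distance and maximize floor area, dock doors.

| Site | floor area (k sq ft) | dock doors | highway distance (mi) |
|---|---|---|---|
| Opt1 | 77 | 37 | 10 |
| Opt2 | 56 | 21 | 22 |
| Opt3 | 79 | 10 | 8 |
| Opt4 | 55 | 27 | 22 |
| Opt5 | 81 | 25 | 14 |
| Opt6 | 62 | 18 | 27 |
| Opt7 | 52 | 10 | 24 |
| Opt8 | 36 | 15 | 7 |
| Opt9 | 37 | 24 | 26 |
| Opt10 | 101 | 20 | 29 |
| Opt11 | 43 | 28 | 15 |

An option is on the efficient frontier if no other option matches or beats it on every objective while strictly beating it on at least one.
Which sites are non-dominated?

Opt1: not dominated (best dock doors).
Opt2: dominated by Opt1 (floor area 77≥56, dock doors 37≥21, highway distance 10≤22).
Opt3: not dominated.
Opt4: dominated by Opt1 (floor area 77≥55, dock doors 37≥27, highway distance 10≤22).
Opt5: not dominated.
Opt6: dominated by Opt1 (floor area 77≥62, dock doors 37≥18, highway distance 10≤27).
Opt7: dominated by Opt1 (floor area 77≥52, dock doors 37≥10, highway distance 10≤24).
Opt8: not dominated (best highway distance).
Opt9: dominated by Opt1 (floor area 77≥37, dock doors 37≥24, highway distance 10≤26).
Opt10: not dominated (best floor area).
Opt11: dominated by Opt1 (floor area 77≥43, dock doors 37≥28, highway distance 10≤15).

Opt1, Opt3, Opt5, Opt8, Opt10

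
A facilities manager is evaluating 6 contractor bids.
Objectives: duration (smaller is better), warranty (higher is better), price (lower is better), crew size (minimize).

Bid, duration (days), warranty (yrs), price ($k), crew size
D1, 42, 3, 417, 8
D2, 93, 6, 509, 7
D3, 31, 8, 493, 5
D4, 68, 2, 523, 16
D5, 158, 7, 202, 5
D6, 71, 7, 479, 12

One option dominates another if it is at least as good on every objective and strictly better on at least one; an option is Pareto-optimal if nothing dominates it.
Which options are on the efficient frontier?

D1, D3, D5, D6

D1: not dominated.
D2: dominated by D3 (duration 31≤93, warranty 8≥6, price 493≤509, crew size 5≤7).
D3: not dominated (best duration).
D4: dominated by D1 (duration 42≤68, warranty 3≥2, price 417≤523, crew size 8≤16).
D5: not dominated (best price).
D6: not dominated.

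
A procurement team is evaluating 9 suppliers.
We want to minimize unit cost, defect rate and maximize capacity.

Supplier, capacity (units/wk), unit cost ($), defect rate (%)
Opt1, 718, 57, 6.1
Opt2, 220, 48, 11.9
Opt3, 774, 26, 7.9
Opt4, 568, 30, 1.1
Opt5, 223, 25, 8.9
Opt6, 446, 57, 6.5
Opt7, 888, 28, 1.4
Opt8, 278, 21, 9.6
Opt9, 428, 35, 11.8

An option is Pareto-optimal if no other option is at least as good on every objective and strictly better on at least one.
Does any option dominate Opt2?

Opt3 vs Opt2: capacity 774≥220, unit cost 26≤48, defect rate 7.9≤11.9 — Opt3 is at least as good on every objective and strictly better on at least one, so Opt3 dominates Opt2.

Yes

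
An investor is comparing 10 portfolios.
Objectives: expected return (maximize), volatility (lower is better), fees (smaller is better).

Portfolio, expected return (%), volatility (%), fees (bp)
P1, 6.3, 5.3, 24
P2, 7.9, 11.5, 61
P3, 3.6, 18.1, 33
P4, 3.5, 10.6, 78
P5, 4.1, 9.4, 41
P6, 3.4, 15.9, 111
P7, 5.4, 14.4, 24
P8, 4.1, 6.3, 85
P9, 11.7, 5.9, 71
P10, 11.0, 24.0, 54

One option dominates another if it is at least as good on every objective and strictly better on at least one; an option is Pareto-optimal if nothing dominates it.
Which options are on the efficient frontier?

P1, P2, P9, P10

P1: not dominated (best volatility).
P2: not dominated.
P3: dominated by P1 (expected return 6.3≥3.6, volatility 5.3≤18.1, fees 24≤33).
P4: dominated by P1 (expected return 6.3≥3.5, volatility 5.3≤10.6, fees 24≤78).
P5: dominated by P1 (expected return 6.3≥4.1, volatility 5.3≤9.4, fees 24≤41).
P6: dominated by P1 (expected return 6.3≥3.4, volatility 5.3≤15.9, fees 24≤111).
P7: dominated by P1 (expected return 6.3≥5.4, volatility 5.3≤14.4, fees 24≤24).
P8: dominated by P1 (expected return 6.3≥4.1, volatility 5.3≤6.3, fees 24≤85).
P9: not dominated (best expected return).
P10: not dominated.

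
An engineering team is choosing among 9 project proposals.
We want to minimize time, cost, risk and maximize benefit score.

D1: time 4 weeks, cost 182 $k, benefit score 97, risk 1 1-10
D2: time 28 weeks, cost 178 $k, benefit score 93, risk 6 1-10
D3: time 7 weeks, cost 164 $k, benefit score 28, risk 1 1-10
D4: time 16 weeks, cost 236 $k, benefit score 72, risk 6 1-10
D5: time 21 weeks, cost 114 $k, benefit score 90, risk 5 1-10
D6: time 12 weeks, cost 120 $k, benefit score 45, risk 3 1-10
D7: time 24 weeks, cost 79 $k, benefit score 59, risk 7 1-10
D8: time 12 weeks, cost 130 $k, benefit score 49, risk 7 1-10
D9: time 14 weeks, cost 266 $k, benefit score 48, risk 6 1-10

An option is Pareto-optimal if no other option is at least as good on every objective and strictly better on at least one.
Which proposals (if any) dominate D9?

D1: time 4≤14, cost 182≤266, benefit score 97≥48, risk 1≤6 — dominates D9.
Others (D2, D3, D4, D5, D6, D7, D8) are each worse than D9 on at least one objective.

D1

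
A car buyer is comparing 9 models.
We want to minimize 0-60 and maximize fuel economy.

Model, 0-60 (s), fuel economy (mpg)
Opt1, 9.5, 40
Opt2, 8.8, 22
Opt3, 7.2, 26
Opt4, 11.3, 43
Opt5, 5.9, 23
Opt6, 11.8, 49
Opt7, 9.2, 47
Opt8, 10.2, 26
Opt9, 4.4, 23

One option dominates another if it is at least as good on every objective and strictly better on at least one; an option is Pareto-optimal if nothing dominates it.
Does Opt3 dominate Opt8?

Yes

Opt3 vs Opt8: 0-60 7.2≤10.2, fuel economy 26≥26 — Opt3 is at least as good on every objective with at least one strict improvement.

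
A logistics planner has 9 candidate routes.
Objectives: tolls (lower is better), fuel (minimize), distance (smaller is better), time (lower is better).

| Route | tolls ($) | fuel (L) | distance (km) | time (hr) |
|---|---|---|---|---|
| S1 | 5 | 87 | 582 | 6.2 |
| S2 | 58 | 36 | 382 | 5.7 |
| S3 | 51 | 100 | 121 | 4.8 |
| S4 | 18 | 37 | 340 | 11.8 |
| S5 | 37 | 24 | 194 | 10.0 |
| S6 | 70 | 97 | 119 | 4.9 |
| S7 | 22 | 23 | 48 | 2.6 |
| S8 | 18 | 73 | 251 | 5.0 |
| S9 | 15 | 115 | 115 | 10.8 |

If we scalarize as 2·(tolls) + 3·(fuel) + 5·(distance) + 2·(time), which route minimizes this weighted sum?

S1: 2·5 + 3·87 + 5·582 + 2·6.2 = 3193.4
S2: 2·58 + 3·36 + 5·382 + 2·5.7 = 2145.4
S3: 2·51 + 3·100 + 5·121 + 2·4.8 = 1016.6
S4: 2·18 + 3·37 + 5·340 + 2·11.8 = 1870.6
S5: 2·37 + 3·24 + 5·194 + 2·10.0 = 1136.0
S6: 2·70 + 3·97 + 5·119 + 2·4.9 = 1035.8
S7: 2·22 + 3·23 + 5·48 + 2·2.6 = 358.2
S8: 2·18 + 3·73 + 5·251 + 2·5.0 = 1520.0
S9: 2·15 + 3·115 + 5·115 + 2·10.8 = 971.6
Lowest: S7 at 358.2.

S7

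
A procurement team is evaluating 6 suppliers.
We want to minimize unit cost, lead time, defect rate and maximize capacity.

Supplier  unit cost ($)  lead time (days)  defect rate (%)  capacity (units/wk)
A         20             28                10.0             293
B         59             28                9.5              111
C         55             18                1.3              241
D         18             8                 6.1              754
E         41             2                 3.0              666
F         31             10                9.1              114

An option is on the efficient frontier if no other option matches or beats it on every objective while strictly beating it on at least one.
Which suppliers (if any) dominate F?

D: unit cost 18≤31, lead time 8≤10, defect rate 6.1≤9.1, capacity 754≥114 — dominates F.
Others (A, B, C, E) are each worse than F on at least one objective.

D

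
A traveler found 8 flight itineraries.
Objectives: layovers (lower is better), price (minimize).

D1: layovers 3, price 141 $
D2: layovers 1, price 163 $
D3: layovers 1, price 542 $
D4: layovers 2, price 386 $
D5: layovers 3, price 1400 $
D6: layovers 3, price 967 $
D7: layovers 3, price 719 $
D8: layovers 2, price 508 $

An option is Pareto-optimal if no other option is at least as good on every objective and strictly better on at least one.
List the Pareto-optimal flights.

D1: not dominated (best price).
D2: not dominated.
D3: dominated by D2 (layovers 1≤1, price 163≤542).
D4: dominated by D2 (layovers 1≤2, price 163≤386).
D5: dominated by D1 (layovers 3≤3, price 141≤1400).
D6: dominated by D1 (layovers 3≤3, price 141≤967).
D7: dominated by D1 (layovers 3≤3, price 141≤719).
D8: dominated by D2 (layovers 1≤2, price 163≤508).

D1, D2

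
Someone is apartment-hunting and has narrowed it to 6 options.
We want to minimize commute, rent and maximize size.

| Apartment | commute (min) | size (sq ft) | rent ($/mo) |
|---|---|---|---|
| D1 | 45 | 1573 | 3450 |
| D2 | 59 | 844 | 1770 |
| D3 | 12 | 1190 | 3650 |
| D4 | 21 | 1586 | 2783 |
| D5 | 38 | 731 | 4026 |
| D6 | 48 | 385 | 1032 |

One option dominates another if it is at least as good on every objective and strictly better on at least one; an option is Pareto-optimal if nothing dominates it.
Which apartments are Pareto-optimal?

D1: dominated by D4 (commute 21≤45, size 1586≥1573, rent 2783≤3450).
D2: not dominated.
D3: not dominated (best commute).
D4: not dominated (best size).
D5: dominated by D3 (commute 12≤38, size 1190≥731, rent 3650≤4026).
D6: not dominated (best rent).

D2, D3, D4, D6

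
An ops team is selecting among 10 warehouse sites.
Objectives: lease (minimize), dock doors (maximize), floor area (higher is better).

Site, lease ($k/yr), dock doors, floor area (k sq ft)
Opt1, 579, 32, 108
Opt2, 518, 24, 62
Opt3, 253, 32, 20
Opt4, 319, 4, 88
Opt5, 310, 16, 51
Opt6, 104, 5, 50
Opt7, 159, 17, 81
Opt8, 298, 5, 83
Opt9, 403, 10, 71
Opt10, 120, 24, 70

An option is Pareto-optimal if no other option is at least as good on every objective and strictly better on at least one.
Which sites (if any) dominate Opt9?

Opt7: lease 159≤403, dock doors 17≥10, floor area 81≥71 — dominates Opt9.
Others (Opt1, Opt2, Opt3, Opt4, Opt5, Opt6, Opt8, Opt10) are each worse than Opt9 on at least one objective.

Opt7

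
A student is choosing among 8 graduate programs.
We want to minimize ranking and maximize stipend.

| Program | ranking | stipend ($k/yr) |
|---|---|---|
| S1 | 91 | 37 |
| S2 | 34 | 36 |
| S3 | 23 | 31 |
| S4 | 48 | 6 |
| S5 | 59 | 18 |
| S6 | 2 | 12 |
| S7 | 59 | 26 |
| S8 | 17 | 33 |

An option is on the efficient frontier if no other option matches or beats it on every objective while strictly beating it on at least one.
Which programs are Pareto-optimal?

S1: not dominated (best stipend).
S2: not dominated.
S3: dominated by S8 (ranking 17≤23, stipend 33≥31).
S4: dominated by S2 (ranking 34≤48, stipend 36≥6).
S5: dominated by S2 (ranking 34≤59, stipend 36≥18).
S6: not dominated (best ranking).
S7: dominated by S2 (ranking 34≤59, stipend 36≥26).
S8: not dominated.

S1, S2, S6, S8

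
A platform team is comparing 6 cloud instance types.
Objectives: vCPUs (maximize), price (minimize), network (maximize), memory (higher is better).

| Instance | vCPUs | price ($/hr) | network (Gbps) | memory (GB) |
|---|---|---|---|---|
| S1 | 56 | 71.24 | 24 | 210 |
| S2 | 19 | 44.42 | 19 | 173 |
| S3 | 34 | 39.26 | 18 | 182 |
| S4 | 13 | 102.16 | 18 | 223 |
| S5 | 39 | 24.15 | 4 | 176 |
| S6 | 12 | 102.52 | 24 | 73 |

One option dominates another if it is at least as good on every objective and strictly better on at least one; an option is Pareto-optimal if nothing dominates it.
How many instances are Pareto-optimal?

5

S1: not dominated (best vCPUs).
S2: not dominated.
S3: not dominated.
S4: not dominated (best memory).
S5: not dominated (best price).
S6: dominated by S1 (vCPUs 56≥12, price 71.24≤102.52, network 24≥24, memory 210≥73).
Pareto-optimal: S1, S2, S3, S4, S5 → 5.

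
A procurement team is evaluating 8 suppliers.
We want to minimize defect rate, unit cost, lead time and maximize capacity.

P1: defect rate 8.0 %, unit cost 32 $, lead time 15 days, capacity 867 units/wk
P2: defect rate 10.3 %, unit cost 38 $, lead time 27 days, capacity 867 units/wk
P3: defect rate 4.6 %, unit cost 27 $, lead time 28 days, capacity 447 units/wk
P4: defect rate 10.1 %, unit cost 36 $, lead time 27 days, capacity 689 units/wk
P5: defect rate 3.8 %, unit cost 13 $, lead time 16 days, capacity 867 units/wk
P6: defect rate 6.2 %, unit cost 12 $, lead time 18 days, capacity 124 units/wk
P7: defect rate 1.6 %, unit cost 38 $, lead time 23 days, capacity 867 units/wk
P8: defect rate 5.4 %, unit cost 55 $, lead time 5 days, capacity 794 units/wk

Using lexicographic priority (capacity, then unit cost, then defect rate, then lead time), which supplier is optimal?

First maximize capacity: best is 867, kept {P1, P2, P5, P7}.
Then minimize unit cost: best is 13, kept {P5}.

P5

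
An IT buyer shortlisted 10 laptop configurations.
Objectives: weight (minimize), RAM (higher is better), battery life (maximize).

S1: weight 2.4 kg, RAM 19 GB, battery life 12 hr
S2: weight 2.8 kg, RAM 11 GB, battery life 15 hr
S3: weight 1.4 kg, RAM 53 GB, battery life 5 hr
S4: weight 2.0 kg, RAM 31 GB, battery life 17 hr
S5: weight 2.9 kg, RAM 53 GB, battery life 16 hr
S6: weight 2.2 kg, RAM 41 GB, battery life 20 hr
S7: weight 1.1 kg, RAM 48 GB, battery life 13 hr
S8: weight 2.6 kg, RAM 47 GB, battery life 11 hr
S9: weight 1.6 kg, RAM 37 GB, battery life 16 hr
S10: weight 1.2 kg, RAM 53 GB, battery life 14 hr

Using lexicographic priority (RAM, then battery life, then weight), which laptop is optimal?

First maximize RAM: best is 53, kept {S3, S5, S10}.
Then maximize battery life: best is 16, kept {S5}.

S5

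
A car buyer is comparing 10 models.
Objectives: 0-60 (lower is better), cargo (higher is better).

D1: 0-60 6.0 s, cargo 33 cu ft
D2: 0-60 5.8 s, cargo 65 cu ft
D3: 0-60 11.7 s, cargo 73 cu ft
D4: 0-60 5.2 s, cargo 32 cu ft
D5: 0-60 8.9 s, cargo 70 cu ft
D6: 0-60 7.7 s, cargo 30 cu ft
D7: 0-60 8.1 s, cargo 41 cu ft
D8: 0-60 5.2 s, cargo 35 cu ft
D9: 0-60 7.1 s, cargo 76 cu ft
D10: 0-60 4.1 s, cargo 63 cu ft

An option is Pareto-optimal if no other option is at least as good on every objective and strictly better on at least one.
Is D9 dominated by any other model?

D1: worse on cargo (33 vs 76).
D2: worse on cargo (65 vs 76).
D3: worse on 0-60 (11.7 vs 7.1).
D4: worse on cargo (32 vs 76).
D5: worse on 0-60 (8.9 vs 7.1).
D6: worse on 0-60 (7.7 vs 7.1).
D7: worse on 0-60 (8.1 vs 7.1).
D8: worse on cargo (35 vs 76).
D10: worse on cargo (63 vs 76).
No option is at least as good as D9 on every objective and strictly better on one.

No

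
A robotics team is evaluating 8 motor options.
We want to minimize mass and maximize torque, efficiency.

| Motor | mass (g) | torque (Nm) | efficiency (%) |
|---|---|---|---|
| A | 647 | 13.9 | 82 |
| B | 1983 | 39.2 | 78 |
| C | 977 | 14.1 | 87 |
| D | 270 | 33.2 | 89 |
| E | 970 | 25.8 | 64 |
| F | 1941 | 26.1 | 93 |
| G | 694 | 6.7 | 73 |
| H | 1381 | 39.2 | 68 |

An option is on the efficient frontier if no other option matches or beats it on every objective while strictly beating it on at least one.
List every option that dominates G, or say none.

A: mass 647≤694, torque 13.9≥6.7, efficiency 82≥73 — dominates G.
D: mass 270≤694, torque 33.2≥6.7, efficiency 89≥73 — dominates G.
Others (B, C, E, F, H) are each worse than G on at least one objective.

A, D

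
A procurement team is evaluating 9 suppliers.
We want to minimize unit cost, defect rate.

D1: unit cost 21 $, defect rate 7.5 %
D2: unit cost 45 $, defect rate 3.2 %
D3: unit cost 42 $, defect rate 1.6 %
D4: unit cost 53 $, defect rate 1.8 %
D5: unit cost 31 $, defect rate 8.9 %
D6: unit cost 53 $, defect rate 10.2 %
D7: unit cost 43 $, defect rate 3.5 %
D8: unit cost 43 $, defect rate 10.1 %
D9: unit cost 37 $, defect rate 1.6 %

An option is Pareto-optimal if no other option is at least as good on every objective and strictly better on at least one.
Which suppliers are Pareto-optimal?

D1, D9

D1: not dominated (best unit cost).
D2: dominated by D3 (unit cost 42≤45, defect rate 1.6≤3.2).
D3: dominated by D9 (unit cost 37≤42, defect rate 1.6≤1.6).
D4: dominated by D3 (unit cost 42≤53, defect rate 1.6≤1.8).
D5: dominated by D1 (unit cost 21≤31, defect rate 7.5≤8.9).
D6: dominated by D1 (unit cost 21≤53, defect rate 7.5≤10.2).
D7: dominated by D3 (unit cost 42≤43, defect rate 1.6≤3.5).
D8: dominated by D1 (unit cost 21≤43, defect rate 7.5≤10.1).
D9: not dominated.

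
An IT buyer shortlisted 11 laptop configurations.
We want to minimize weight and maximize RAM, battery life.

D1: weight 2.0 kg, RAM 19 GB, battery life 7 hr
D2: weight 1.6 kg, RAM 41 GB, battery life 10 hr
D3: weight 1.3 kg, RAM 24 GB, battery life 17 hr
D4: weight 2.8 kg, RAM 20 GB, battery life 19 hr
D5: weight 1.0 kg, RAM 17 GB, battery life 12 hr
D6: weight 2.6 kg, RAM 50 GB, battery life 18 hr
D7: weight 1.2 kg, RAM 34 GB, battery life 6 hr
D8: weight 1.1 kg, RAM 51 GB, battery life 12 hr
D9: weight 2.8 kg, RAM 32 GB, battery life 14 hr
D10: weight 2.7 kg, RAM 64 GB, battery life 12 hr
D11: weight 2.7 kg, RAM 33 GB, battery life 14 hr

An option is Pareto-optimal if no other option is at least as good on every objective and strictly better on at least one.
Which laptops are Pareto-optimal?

D1: dominated by D2 (weight 1.6≤2.0, RAM 41≥19, battery life 10≥7).
D2: dominated by D8 (weight 1.1≤1.6, RAM 51≥41, battery life 12≥10).
D3: not dominated.
D4: not dominated (best battery life).
D5: not dominated (best weight).
D6: not dominated.
D7: dominated by D8 (weight 1.1≤1.2, RAM 51≥34, battery life 12≥6).
D8: not dominated.
D9: dominated by D6 (weight 2.6≤2.8, RAM 50≥32, battery life 18≥14).
D10: not dominated (best RAM).
D11: dominated by D6 (weight 2.6≤2.7, RAM 50≥33, battery life 18≥14).

D3, D4, D5, D6, D8, D10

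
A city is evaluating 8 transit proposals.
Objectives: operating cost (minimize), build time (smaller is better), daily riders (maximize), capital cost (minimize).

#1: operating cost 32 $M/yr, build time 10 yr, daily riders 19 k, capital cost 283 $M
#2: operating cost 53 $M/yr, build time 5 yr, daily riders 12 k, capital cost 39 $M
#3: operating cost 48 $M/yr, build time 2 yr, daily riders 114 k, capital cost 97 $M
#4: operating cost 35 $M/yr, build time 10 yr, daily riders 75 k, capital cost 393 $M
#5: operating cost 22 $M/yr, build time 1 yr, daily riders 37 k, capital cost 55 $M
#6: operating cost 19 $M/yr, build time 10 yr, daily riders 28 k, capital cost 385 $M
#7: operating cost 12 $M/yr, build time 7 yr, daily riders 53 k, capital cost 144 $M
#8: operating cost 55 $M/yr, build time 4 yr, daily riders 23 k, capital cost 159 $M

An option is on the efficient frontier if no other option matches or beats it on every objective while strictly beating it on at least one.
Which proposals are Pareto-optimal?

#2, #3, #4, #5, #7

#1: dominated by #5 (operating cost 22≤32, build time 1≤10, daily riders 37≥19, capital cost 55≤283).
#2: not dominated (best capital cost).
#3: not dominated (best daily riders).
#4: not dominated.
#5: not dominated (best build time).
#6: dominated by #7 (operating cost 12≤19, build time 7≤10, daily riders 53≥28, capital cost 144≤385).
#7: not dominated (best operating cost).
#8: dominated by #3 (operating cost 48≤55, build time 2≤4, daily riders 114≥23, capital cost 97≤159).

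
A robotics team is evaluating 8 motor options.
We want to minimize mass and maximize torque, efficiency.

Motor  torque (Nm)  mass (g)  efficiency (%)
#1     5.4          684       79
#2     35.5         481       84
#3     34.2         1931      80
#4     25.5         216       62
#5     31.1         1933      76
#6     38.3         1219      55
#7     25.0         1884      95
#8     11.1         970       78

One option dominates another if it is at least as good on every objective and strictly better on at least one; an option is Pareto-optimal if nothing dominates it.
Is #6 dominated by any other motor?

No

#1: worse on torque (5.4 vs 38.3).
#2: worse on torque (35.5 vs 38.3).
#3: worse on torque (34.2 vs 38.3).
#4: worse on torque (25.5 vs 38.3).
#5: worse on torque (31.1 vs 38.3).
#7: worse on torque (25.0 vs 38.3).
#8: worse on torque (11.1 vs 38.3).
No option is at least as good as #6 on every objective and strictly better on one.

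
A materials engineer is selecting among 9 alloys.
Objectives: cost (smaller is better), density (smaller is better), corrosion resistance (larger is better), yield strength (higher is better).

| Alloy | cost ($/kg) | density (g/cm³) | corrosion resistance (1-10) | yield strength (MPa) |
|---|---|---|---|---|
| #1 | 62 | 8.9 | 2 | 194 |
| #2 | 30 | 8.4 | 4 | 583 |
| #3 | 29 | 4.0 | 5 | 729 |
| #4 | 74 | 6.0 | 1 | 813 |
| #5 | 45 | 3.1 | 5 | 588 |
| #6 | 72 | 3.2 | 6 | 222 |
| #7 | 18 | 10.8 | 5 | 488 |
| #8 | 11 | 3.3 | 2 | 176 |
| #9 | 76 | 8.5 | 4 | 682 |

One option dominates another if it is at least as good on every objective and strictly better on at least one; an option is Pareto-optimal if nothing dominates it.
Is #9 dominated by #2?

#2 vs #9: #2 is worse on yield strength (583 vs 682), so it does not dominate #9.

No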